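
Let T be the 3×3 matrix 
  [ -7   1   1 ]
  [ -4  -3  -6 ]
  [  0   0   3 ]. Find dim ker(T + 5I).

1

T + 5I = [[-2, 1, 1], [-4, 2, -6], [0, 0, 8]].
This matrix has rank 2, so its null space has dimension 3 − 2 = 1.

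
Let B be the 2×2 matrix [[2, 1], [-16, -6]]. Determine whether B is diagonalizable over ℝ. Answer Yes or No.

No

Characteristic polynomial: p(s) = s^2 + 4s + 4 = (s + 2)^2.
s = -2 has algebraic multiplicity 2; rank(B + 2I) = 1, so geometric multiplicity = 1.
Geometric multiplicity < algebraic multiplicity, so B is not diagonalizable.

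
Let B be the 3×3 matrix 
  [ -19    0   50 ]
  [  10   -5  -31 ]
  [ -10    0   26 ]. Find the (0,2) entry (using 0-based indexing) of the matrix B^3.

Characteristic polynomial: λ^3 - 2λ^2 - 29λ + 30 = (λ - 6)(λ - 1)(λ + 5), so the eigenvalues are -5, 1, 6.
λ=1: eigenvector (5, -2, 2).
λ=-5: eigenvector (0, 1, 0).
λ=6: eigenvector (2, -1, 1).
P = [[5, 0, 2], [-2, 1, -1], [2, 0, 1]], D = diag(1, -5, 6), P⁻¹ = [[1, 0, -2], [0, 1, 1], [-2, 0, 5]].
B³ = P·diag(1, -125, 216)·P⁻¹ = [[-859, 0, 2150], [430, -125, -1201], [-430, 0, 1076]].
The requested entry is 2150.

2150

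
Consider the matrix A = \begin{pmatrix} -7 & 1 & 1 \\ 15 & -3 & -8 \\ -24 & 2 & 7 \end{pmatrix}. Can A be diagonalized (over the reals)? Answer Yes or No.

Characteristic polynomial: p(s) = s^3 + 3s^2 - 24s - 80 = (s - 5)(s + 4)^2.
s = -4 has algebraic multiplicity 2; rank(A + 4I) = 2, so geometric multiplicity = 1.
Geometric multiplicity < algebraic multiplicity, so A is not diagonalizable.

No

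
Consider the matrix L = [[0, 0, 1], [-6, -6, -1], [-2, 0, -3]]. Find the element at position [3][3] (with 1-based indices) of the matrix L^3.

Characteristic polynomial: t^3 + 9t^2 + 20t + 12 = (t + 1)(t + 2)(t + 6), so the eigenvalues are -6, -2, -1.
t=-1: eigenvector (1, -1, -1).
t=-6: eigenvector (0, 1, 0).
t=-2: eigenvector (-1, 1, 2).
P = [[1, 0, -1], [-1, 1, 1], [-1, 0, 2]], D = diag(-1, -6, -2), P⁻¹ = [[2, 0, 1], [1, 1, 0], [1, 0, 1]].
L³ = P·diag(-1, -216, -8)·P⁻¹ = [[6, 0, 7], [-222, -216, -7], [-14, 0, -15]].
The requested entry is -15.

-15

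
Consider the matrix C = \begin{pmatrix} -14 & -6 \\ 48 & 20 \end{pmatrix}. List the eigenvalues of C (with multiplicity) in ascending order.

Characteristic polynomial: p(t) = t^2 - 6t + 8 = (t - 4)(t - 2).
Roots (with multiplicity): 2, 4.

2, 4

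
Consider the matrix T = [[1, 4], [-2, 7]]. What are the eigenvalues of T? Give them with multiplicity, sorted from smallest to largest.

3, 5

Characteristic polynomial: p(s) = s^2 - 8s + 15 = (s - 5)(s - 3).
Roots (with multiplicity): 3, 5.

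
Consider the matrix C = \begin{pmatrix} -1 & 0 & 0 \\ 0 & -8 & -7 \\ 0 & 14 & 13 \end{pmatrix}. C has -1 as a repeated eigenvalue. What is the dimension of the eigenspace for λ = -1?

C + 1I = [[0, 0, 0], [0, -7, -7], [0, 14, 14]].
This matrix has rank 1, so its null space has dimension 3 − 1 = 2.

2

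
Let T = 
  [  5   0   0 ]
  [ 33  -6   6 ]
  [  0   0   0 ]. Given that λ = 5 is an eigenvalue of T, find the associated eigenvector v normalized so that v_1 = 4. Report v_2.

T − 5I = [[0, 0, 0], [33, -11, 6], [0, 0, -5]].
Solving (T − 5I)v = 0 gives the eigenspace spanned by (4, 12, 0).
With v_1 = 4, v = (4, 12, 0), so v_2 = 12.

12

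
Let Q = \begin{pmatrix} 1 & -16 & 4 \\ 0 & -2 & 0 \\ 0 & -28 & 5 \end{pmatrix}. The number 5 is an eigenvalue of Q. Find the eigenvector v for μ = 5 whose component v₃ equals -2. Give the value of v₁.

Q − 5I = [[-4, -16, 4], [0, -7, 0], [0, -28, 0]].
Solving (Q − 5I)v = 0 gives the eigenspace spanned by (-2, 0, -2).
With v₃ = -2, v = (-2, 0, -2), so v₁ = -2.

-2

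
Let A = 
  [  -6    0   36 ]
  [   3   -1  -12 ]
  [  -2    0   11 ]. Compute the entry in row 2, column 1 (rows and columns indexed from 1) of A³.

Characteristic polynomial: r^3 - 4r^2 + r + 6 = (r - 3)(r - 2)(r + 1), so the eigenvalues are -1, 2, 3.
r=2: eigenvector (9, 1, 2).
r=-1: eigenvector (0, 1, 0).
r=3: eigenvector (4, 0, 1).
P = [[9, 0, 4], [1, 1, 0], [2, 0, 1]], D = diag(2, -1, 3), P⁻¹ = [[1, 0, -4], [-1, 1, 4], [-2, 0, 9]].
A³ = P·diag(8, -1, 27)·P⁻¹ = [[-144, 0, 684], [9, -1, -36], [-38, 0, 179]].
The requested entry is 9.

9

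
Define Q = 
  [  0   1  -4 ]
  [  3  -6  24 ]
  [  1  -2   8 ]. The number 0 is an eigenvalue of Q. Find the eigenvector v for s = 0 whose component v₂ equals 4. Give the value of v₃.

Q = [[0, 1, -4], [3, -6, 24], [1, -2, 8]].
Solving (Q)v = 0 gives the eigenspace spanned by (0, 4, 1).
With v₂ = 4, v = (0, 4, 1), so v₃ = 1.

1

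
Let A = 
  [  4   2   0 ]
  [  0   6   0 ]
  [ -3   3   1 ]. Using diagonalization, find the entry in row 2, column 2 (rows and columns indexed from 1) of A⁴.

1296

Characteristic polynomial: λ^3 - 11λ^2 + 34λ - 24 = (λ - 6)(λ - 4)(λ - 1), so the eigenvalues are 1, 4, 6.
λ=6: eigenvector (1, 1, 0).
λ=4: eigenvector (1, 0, -1).
λ=1: eigenvector (0, 0, 1).
P = [[1, 1, 0], [1, 0, 0], [0, -1, 1]], D = diag(6, 4, 1), P⁻¹ = [[0, 1, 0], [1, -1, 0], [1, -1, 1]].
A⁴ = P·diag(1296, 256, 1)·P⁻¹ = [[256, 1040, 0], [0, 1296, 0], [-255, 255, 1]].
The requested entry is 1296.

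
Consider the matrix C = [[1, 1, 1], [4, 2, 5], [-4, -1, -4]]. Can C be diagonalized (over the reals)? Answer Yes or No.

No

Characteristic polynomial: p(s) = s^3 + s^2 - 5s + 3 = (s - 1)^2(s + 3).
s = 1 has algebraic multiplicity 2; rank(C − 1I) = 2, so geometric multiplicity = 1.
Geometric multiplicity < algebraic multiplicity, so C is not diagonalizable.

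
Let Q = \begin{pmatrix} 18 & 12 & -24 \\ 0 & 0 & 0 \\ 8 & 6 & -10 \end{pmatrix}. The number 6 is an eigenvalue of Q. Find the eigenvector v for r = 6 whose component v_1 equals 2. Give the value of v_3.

Q − 6I = [[12, 12, -24], [0, -6, 0], [8, 6, -16]].
Solving (Q − 6I)v = 0 gives the eigenspace spanned by (2, 0, 1).
With v_1 = 2, v = (2, 0, 1), so v_3 = 1.

1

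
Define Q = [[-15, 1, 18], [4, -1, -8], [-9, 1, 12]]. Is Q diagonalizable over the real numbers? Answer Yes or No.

Characteristic polynomial: p(μ) = μ^3 + 4μ^2 - 11μ + 6 = (μ - 1)^2(μ + 6).
μ = 1 has algebraic multiplicity 2; rank(Q − 1I) = 2, so geometric multiplicity = 1.
Geometric multiplicity < algebraic multiplicity, so Q is not diagonalizable.

No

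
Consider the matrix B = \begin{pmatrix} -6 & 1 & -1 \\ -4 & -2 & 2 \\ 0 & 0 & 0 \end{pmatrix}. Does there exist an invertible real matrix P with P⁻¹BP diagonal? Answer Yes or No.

No

Characteristic polynomial: p(s) = s^3 + 8s^2 + 16s = s(s + 4)^2.
s = -4 has algebraic multiplicity 2; rank(B + 4I) = 2, so geometric multiplicity = 1.
Geometric multiplicity < algebraic multiplicity, so B is not diagonalizable.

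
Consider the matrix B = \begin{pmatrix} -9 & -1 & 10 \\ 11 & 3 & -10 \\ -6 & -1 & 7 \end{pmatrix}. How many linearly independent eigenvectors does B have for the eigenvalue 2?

B − 2I = [[-11, -1, 10], [11, 1, -10], [-6, -1, 5]].
This matrix has rank 2, so its null space has dimension 3 − 2 = 1.

1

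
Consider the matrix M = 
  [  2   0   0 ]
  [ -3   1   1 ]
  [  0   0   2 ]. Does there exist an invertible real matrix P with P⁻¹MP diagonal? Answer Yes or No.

Characteristic polynomial: p(t) = t^3 - 5t^2 + 8t - 4 = (t - 2)^2(t - 1).
t = 2 has algebraic multiplicity 2; rank(M − 2I) = 1, so geometric multiplicity = 2.
Every eigenvalue has geometric = algebraic multiplicity, so M is diagonalizable.

Yes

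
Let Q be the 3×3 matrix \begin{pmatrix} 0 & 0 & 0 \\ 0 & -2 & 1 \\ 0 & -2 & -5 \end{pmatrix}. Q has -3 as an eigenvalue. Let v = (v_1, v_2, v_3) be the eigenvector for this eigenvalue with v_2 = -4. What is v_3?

4

Q + 3I = [[3, 0, 0], [0, 1, 1], [0, -2, -2]].
Solving (Q + 3I)v = 0 gives the eigenspace spanned by (0, -4, 4).
With v_2 = -4, v = (0, -4, 4), so v_3 = 4.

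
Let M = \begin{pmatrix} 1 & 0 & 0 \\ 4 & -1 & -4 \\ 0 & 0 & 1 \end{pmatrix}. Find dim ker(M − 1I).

2

M − 1I = [[0, 0, 0], [4, -2, -4], [0, 0, 0]].
This matrix has rank 1, so its null space has dimension 3 − 1 = 2.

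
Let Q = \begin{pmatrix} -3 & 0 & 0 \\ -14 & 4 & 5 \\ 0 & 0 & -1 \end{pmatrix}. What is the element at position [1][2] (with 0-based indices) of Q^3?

Characteristic polynomial: t^3 - 13t - 12 = (t - 4)(t + 1)(t + 3), so the eigenvalues are -3, -1, 4.
t=4: eigenvector (0, 1, 0).
t=-3: eigenvector (1, 2, 0).
t=-1: eigenvector (0, -1, 1).
P = [[0, 1, 0], [1, 2, -1], [0, 0, 1]], D = diag(4, -3, -1), P⁻¹ = [[-2, 1, 1], [1, 0, 0], [0, 0, 1]].
Q³ = P·diag(64, -27, -1)·P⁻¹ = [[-27, 0, 0], [-182, 64, 65], [0, 0, -1]].
The requested entry is 65.

65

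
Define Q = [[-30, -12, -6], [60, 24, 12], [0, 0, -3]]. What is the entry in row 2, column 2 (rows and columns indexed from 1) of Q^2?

-144

Characteristic polynomial: r^3 + 9r^2 + 18r = r(r + 3)(r + 6), so the eigenvalues are -6, -3, 0.
r=-6: eigenvector (1, -2, 0).
r=0: eigenvector (-2, 5, 0).
r=-3: eigenvector (-2, 4, 1).
P = [[1, -2, -2], [-2, 5, 4], [0, 0, 1]], D = diag(-6, 0, -3), P⁻¹ = [[5, 2, 2], [2, 1, 0], [0, 0, 1]].
Q² = P·diag(36, 0, 9)·P⁻¹ = [[180, 72, 54], [-360, -144, -108], [0, 0, 9]].
The requested entry is -144.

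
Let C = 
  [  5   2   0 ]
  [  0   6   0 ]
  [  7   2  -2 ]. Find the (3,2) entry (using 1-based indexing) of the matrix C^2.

Characteristic polynomial: μ^3 - 9μ^2 + 8μ + 60 = (μ - 6)(μ - 5)(μ + 2), so the eigenvalues are -2, 5, 6.
μ=5: eigenvector (1, 0, 1).
μ=-2: eigenvector (0, 0, 1).
μ=6: eigenvector (2, 1, 2).
P = [[1, 0, 2], [0, 0, 1], [1, 1, 2]], D = diag(5, -2, 6), P⁻¹ = [[1, -2, 0], [-1, 0, 1], [0, 1, 0]].
C² = P·diag(25, 4, 36)·P⁻¹ = [[25, 22, 0], [0, 36, 0], [21, 22, 4]].
The requested entry is 22.

22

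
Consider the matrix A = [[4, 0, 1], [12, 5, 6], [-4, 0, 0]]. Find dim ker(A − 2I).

1

A − 2I = [[2, 0, 1], [12, 3, 6], [-4, 0, -2]].
This matrix has rank 2, so its null space has dimension 3 − 2 = 1.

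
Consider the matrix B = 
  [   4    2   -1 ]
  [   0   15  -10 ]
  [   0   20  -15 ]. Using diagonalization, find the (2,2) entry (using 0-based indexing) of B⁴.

Characteristic polynomial: t^3 - 4t^2 - 25t + 100 = (t - 5)(t - 4)(t + 5), so the eigenvalues are -5, 4, 5.
t=4: eigenvector (1, 0, 0).
t=-5: eigenvector (0, 1, 2).
t=5: eigenvector (1, 1, 1).
P = [[1, 0, 1], [0, 1, 1], [0, 2, 1]], D = diag(4, -5, 5), P⁻¹ = [[1, -2, 1], [0, -1, 1], [0, 2, -1]].
B⁴ = P·diag(256, 625, 625)·P⁻¹ = [[256, 738, -369], [0, 625, 0], [0, 0, 625]].
The requested entry is 625.

625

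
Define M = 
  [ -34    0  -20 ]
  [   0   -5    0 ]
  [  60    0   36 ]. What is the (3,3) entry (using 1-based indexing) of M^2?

96

Characteristic polynomial: r^3 + 3r^2 - 34r - 120 = (r - 6)(r + 4)(r + 5), so the eigenvalues are -5, -4, 6.
r=6: eigenvector (1, 0, -2).
r=-5: eigenvector (0, 1, 0).
r=-4: eigenvector (2, 0, -3).
P = [[1, 0, 2], [0, 1, 0], [-2, 0, -3]], D = diag(6, -5, -4), P⁻¹ = [[-3, 0, -2], [0, 1, 0], [2, 0, 1]].
M² = P·diag(36, 25, 16)·P⁻¹ = [[-44, 0, -40], [0, 25, 0], [120, 0, 96]].
The requested entry is 96.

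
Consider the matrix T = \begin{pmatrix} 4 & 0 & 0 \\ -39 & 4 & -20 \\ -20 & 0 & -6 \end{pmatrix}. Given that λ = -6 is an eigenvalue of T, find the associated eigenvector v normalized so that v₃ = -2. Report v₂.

-4

T + 6I = [[10, 0, 0], [-39, 10, -20], [-20, 0, 0]].
Solving (T + 6I)v = 0 gives the eigenspace spanned by (0, -4, -2).
With v₃ = -2, v = (0, -4, -2), so v₂ = -4.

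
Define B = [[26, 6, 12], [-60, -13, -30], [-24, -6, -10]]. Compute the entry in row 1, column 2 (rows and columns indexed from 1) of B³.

Characteristic polynomial: μ^3 - 3μ^2 + 4 = (μ - 2)^2(μ + 1), so the eigenvalues are -1, 2, 2.
μ=2: eigenvector (1, -2, -1).
μ=2: eigenvector (0, -2, 1).
μ=-1: eigenvector (-2, 5, 2).
P = [[1, 0, -2], [-2, -2, 5], [-1, 1, 2]], D = diag(2, 2, -1), P⁻¹ = [[9, 2, 4], [1, 0, 1], [4, 1, 2]].
B³ = P·diag(8, 8, -1)·P⁻¹ = [[80, 18, 36], [-180, -37, -90], [-72, -18, -28]].
The requested entry is 18.

18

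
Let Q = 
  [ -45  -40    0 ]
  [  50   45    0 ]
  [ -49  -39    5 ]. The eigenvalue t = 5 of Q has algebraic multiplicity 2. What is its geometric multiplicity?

1

Q − 5I = [[-50, -40, 0], [50, 40, 0], [-49, -39, 0]].
This matrix has rank 2, so its null space has dimension 3 − 2 = 1.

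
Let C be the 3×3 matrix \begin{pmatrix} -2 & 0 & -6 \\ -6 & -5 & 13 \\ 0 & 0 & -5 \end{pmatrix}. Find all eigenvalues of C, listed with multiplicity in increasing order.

-5, -5, -2

Characteristic polynomial: p(λ) = λ^3 + 12λ^2 + 45λ + 50 = (λ + 2)(λ + 5)^2.
Roots (with multiplicity): -5, -5, -2.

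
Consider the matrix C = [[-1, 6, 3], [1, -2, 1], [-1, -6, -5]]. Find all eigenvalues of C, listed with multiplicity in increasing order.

-4, -2, -2

Characteristic polynomial: p(s) = s^3 + 8s^2 + 20s + 16 = (s + 2)^2(s + 4).
Roots (with multiplicity): -4, -2, -2.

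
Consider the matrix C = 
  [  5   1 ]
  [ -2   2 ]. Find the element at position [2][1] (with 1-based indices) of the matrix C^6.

Characteristic polynomial: μ^2 - 7μ + 12 = (μ - 4)(μ - 3), so the eigenvalues are 3, 4.
μ=3: eigenvector (-1, 2).
μ=4: eigenvector (-1, 1).
P = [[-1, -1], [2, 1]], D = diag(3, 4), P⁻¹ = [[1, 1], [-2, -1]].
C⁶ = P·diag(729, 4096)·P⁻¹ = [[7463, 3367], [-6734, -2638]].
The requested entry is -6734.

-6734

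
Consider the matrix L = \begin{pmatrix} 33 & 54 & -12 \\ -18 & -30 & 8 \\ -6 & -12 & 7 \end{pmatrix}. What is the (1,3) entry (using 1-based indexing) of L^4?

Characteristic polynomial: r^3 - 10r^2 + 27r - 18 = (r - 6)(r - 3)(r - 1), so the eigenvalues are 1, 3, 6.
r=1: eigenvector (-3, 2, 1).
r=6: eigenvector (-2, 1, 0).
r=3: eigenvector (-6, 4, 3).
P = [[-3, -2, -6], [2, 1, 4], [1, 0, 3]], D = diag(1, 6, 3), P⁻¹ = [[3, 6, -2], [-2, -3, 0], [-1, -2, 1]].
L⁴ = P·diag(1, 1296, 81)·P⁻¹ = [[5661, 8730, -480], [-2910, -4524, 320], [-240, -480, 241]].
The requested entry is -480.

-480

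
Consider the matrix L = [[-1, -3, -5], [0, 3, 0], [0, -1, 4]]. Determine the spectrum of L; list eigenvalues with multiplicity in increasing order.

Characteristic polynomial: p(λ) = λ^3 - 6λ^2 + 5λ + 12 = (λ - 4)(λ - 3)(λ + 1).
Roots (with multiplicity): -1, 3, 4.

-1, 3, 4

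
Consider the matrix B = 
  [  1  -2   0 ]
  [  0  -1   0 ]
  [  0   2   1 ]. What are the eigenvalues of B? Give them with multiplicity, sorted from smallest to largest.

-1, 1, 1

Characteristic polynomial: p(μ) = μ^3 - μ^2 - μ + 1 = (μ - 1)^2(μ + 1).
Roots (with multiplicity): -1, 1, 1.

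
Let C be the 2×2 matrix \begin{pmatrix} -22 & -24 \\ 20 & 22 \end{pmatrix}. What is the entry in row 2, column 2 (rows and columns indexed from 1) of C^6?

Characteristic polynomial: s^2 - 4 = (s - 2)(s + 2), so the eigenvalues are -2, 2.
s=2: eigenvector (1, -1).
s=-2: eigenvector (6, -5).
P = [[1, 6], [-1, -5]], D = diag(2, -2), P⁻¹ = [[-5, -6], [1, 1]].
C⁶ = P·diag(64, 64)·P⁻¹ = [[64, 0], [0, 64]].
The requested entry is 64.

64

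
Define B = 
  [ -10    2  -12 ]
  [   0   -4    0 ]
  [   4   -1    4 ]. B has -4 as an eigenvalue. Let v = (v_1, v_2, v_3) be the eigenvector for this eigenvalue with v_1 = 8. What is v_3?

B + 4I = [[-6, 2, -12], [0, 0, 0], [4, -1, 8]].
Solving (B + 4I)v = 0 gives the eigenspace spanned by (8, 0, -4).
With v_1 = 8, v = (8, 0, -4), so v_3 = -4.

-4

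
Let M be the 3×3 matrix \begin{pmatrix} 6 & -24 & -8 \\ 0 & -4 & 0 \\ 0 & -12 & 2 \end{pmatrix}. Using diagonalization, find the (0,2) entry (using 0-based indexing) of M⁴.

-2560

Characteristic polynomial: λ^3 - 4λ^2 - 20λ + 48 = (λ - 6)(λ - 2)(λ + 4), so the eigenvalues are -4, 2, 6.
λ=6: eigenvector (1, 0, 0).
λ=-4: eigenvector (4, 1, 2).
λ=2: eigenvector (2, 0, 1).
P = [[1, 4, 2], [0, 1, 0], [0, 2, 1]], D = diag(6, -4, 2), P⁻¹ = [[1, 0, -2], [0, 1, 0], [0, -2, 1]].
M⁴ = P·diag(1296, 256, 16)·P⁻¹ = [[1296, 960, -2560], [0, 256, 0], [0, 480, 16]].
The requested entry is -2560.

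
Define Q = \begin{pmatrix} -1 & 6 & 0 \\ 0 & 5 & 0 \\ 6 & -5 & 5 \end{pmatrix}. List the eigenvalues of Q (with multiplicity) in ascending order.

-1, 5, 5

Characteristic polynomial: p(r) = r^3 - 9r^2 + 15r + 25 = (r - 5)^2(r + 1).
Roots (with multiplicity): -1, 5, 5.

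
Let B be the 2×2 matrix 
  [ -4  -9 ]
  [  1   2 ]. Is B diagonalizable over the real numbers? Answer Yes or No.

No

Characteristic polynomial: p(λ) = λ^2 + 2λ + 1 = (λ + 1)^2.
λ = -1 has algebraic multiplicity 2; rank(B + 1I) = 1, so geometric multiplicity = 1.
Geometric multiplicity < algebraic multiplicity, so B is not diagonalizable.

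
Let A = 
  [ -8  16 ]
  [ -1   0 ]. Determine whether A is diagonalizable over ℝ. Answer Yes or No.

No

Characteristic polynomial: p(s) = s^2 + 8s + 16 = (s + 4)^2.
s = -4 has algebraic multiplicity 2; rank(A + 4I) = 1, so geometric multiplicity = 1.
Geometric multiplicity < algebraic multiplicity, so A is not diagonalizable.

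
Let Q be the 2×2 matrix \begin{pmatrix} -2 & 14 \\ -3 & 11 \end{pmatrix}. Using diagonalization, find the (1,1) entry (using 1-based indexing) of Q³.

-302

Characteristic polynomial: s^2 - 9s + 20 = (s - 5)(s - 4), so the eigenvalues are 4, 5.
s=4: eigenvector (7, 3).
s=5: eigenvector (2, 1).
P = [[7, 2], [3, 1]], D = diag(4, 5), P⁻¹ = [[1, -2], [-3, 7]].
Q³ = P·diag(64, 125)·P⁻¹ = [[-302, 854], [-183, 491]].
The requested entry is -302.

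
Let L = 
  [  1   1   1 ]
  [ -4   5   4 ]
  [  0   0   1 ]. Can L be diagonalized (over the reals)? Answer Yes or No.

Characteristic polynomial: p(r) = r^3 - 7r^2 + 15r - 9 = (r - 3)^2(r - 1).
r = 3 has algebraic multiplicity 2; rank(L − 3I) = 2, so geometric multiplicity = 1.
Geometric multiplicity < algebraic multiplicity, so L is not diagonalizable.

No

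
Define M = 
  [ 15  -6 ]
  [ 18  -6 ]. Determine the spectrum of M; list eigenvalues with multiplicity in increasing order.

Characteristic polynomial: p(λ) = λ^2 - 9λ + 18 = (λ - 6)(λ - 3).
Roots (with multiplicity): 3, 6.

3, 6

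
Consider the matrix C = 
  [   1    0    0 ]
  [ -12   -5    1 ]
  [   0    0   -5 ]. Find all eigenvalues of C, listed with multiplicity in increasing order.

-5, -5, 1

Characteristic polynomial: p(t) = t^3 + 9t^2 + 15t - 25 = (t - 1)(t + 5)^2.
Roots (with multiplicity): -5, -5, 1.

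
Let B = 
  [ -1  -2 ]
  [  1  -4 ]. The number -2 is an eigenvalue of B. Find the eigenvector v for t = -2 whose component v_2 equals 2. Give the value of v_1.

4

B + 2I = [[1, -2], [1, -2]].
Solving (B + 2I)v = 0 gives the eigenspace spanned by (4, 2).
With v_2 = 2, v = (4, 2), so v_1 = 4.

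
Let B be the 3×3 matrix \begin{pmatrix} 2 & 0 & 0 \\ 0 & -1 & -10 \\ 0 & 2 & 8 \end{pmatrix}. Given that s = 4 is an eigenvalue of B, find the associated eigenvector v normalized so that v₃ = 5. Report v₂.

-10

B − 4I = [[-2, 0, 0], [0, -5, -10], [0, 2, 4]].
Solving (B − 4I)v = 0 gives the eigenspace spanned by (0, -10, 5).
With v₃ = 5, v = (0, -10, 5), so v₂ = -10.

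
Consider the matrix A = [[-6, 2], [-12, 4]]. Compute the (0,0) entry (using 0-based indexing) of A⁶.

Characteristic polynomial: μ^2 + 2μ = μ(μ + 2), so the eigenvalues are -2, 0.
μ=-2: eigenvector (1, 2).
μ=0: eigenvector (1, 3).
P = [[1, 1], [2, 3]], D = diag(-2, 0), P⁻¹ = [[3, -1], [-2, 1]].
A⁶ = P·diag(64, 0)·P⁻¹ = [[192, -64], [384, -128]].
The requested entry is 192.

192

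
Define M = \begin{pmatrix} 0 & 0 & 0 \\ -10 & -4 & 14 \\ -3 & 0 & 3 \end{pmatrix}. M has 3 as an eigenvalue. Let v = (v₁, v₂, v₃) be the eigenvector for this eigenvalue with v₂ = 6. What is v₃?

M − 3I = [[-3, 0, 0], [-10, -7, 14], [-3, 0, 0]].
Solving (M − 3I)v = 0 gives the eigenspace spanned by (0, 6, 3).
With v₂ = 6, v = (0, 6, 3), so v₃ = 3.

3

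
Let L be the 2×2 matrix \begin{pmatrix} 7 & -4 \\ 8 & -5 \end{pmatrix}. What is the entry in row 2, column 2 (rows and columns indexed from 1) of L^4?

-79

Characteristic polynomial: r^2 - 2r - 3 = (r - 3)(r + 1), so the eigenvalues are -1, 3.
r=3: eigenvector (1, 1).
r=-1: eigenvector (1, 2).
P = [[1, 1], [1, 2]], D = diag(3, -1), P⁻¹ = [[2, -1], [-1, 1]].
L⁴ = P·diag(81, 1)·P⁻¹ = [[161, -80], [160, -79]].
The requested entry is -79.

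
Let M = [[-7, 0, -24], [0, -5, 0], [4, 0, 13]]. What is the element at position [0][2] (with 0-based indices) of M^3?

-744

Characteristic polynomial: λ^3 - λ^2 - 25λ + 25 = (λ - 5)(λ - 1)(λ + 5), so the eigenvalues are -5, 1, 5.
λ=1: eigenvector (3, 0, -1).
λ=-5: eigenvector (0, 1, 0).
λ=5: eigenvector (-2, 0, 1).
P = [[3, 0, -2], [0, 1, 0], [-1, 0, 1]], D = diag(1, -5, 5), P⁻¹ = [[1, 0, 2], [0, 1, 0], [1, 0, 3]].
M³ = P·diag(1, -125, 125)·P⁻¹ = [[-247, 0, -744], [0, -125, 0], [124, 0, 373]].
The requested entry is -744.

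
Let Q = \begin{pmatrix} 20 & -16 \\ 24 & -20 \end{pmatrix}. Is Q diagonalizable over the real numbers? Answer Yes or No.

Characteristic polynomial: p(μ) = μ^2 - 16 = (μ - 4)(μ + 4).
All 2 eigenvalues are distinct, so Q is diagonalizable.

Yes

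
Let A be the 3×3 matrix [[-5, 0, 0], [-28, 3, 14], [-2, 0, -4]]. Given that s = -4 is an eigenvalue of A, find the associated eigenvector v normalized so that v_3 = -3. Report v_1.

A + 4I = [[-1, 0, 0], [-28, 7, 14], [-2, 0, 0]].
Solving (A + 4I)v = 0 gives the eigenspace spanned by (0, 6, -3).
With v_3 = -3, v = (0, 6, -3), so v_1 = 0.

0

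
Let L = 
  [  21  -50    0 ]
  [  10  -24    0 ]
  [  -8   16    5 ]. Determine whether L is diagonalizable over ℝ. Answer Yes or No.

Characteristic polynomial: p(λ) = λ^3 - 2λ^2 - 19λ + 20 = (λ - 5)(λ - 1)(λ + 4).
All 3 eigenvalues are distinct, so L is diagonalizable.

Yes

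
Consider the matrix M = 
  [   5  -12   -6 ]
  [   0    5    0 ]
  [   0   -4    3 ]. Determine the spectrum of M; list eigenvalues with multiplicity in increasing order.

3, 5, 5

Characteristic polynomial: p(s) = s^3 - 13s^2 + 55s - 75 = (s - 5)^2(s - 3).
Roots (with multiplicity): 3, 5, 5.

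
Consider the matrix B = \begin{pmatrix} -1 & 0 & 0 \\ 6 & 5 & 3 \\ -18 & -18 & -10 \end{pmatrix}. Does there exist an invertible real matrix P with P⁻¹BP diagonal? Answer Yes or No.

Yes

Characteristic polynomial: p(s) = s^3 + 6s^2 + 9s + 4 = (s + 1)^2(s + 4).
s = -1 has algebraic multiplicity 2; rank(B + 1I) = 1, so geometric multiplicity = 2.
Every eigenvalue has geometric = algebraic multiplicity, so B is diagonalizable.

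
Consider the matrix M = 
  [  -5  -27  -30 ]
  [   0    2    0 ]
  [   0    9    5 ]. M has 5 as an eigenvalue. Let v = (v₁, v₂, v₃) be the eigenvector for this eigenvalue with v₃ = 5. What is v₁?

-15

M − 5I = [[-10, -27, -30], [0, -3, 0], [0, 9, 0]].
Solving (M − 5I)v = 0 gives the eigenspace spanned by (-15, 0, 5).
With v₃ = 5, v = (-15, 0, 5), so v₁ = -15.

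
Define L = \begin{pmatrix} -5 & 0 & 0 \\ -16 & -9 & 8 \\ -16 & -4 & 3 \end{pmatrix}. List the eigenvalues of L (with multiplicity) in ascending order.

Characteristic polynomial: p(μ) = μ^3 + 11μ^2 + 35μ + 25 = (μ + 1)(μ + 5)^2.
Roots (with multiplicity): -5, -5, -1.

-5, -5, -1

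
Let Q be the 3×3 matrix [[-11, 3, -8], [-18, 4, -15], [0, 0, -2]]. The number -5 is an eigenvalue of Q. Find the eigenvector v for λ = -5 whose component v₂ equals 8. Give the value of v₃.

Q + 5I = [[-6, 3, -8], [-18, 9, -15], [0, 0, 3]].
Solving (Q + 5I)v = 0 gives the eigenspace spanned by (4, 8, 0).
With v₂ = 8, v = (4, 8, 0), so v₃ = 0.

0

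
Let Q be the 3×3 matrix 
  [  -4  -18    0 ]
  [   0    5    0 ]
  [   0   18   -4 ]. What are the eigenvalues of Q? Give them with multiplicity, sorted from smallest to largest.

-4, -4, 5

Characteristic polynomial: p(μ) = μ^3 + 3μ^2 - 24μ - 80 = (μ - 5)(μ + 4)^2.
Roots (with multiplicity): -4, -4, 5.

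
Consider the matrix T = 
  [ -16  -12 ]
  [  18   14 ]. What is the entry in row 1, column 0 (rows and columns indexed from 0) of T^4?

-720

Characteristic polynomial: s^2 + 2s - 8 = (s - 2)(s + 4), so the eigenvalues are -4, 2.
s=2: eigenvector (-2, 3).
s=-4: eigenvector (-1, 1).
P = [[-2, -1], [3, 1]], D = diag(2, -4), P⁻¹ = [[1, 1], [-3, -2]].
T⁴ = P·diag(16, 256)·P⁻¹ = [[736, 480], [-720, -464]].
The requested entry is -720.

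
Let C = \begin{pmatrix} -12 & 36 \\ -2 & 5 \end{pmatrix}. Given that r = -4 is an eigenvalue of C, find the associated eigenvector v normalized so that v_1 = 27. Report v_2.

C + 4I = [[-8, 36], [-2, 9]].
Solving (C + 4I)v = 0 gives the eigenspace spanned by (27, 6).
With v_1 = 27, v = (27, 6), so v_2 = 6.

6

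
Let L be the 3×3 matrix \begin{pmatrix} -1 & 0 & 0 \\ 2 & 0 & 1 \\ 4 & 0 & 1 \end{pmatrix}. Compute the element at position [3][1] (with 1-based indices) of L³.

4

Characteristic polynomial: r^3 - r = r(r - 1)(r + 1), so the eigenvalues are -1, 0, 1.
r=-1: eigenvector (1, 0, -2).
r=0: eigenvector (0, 1, 0).
r=1: eigenvector (0, 1, 1).
P = [[1, 0, 0], [0, 1, 1], [-2, 0, 1]], D = diag(-1, 0, 1), P⁻¹ = [[1, 0, 0], [-2, 1, -1], [2, 0, 1]].
L³ = P·diag(-1, 0, 1)·P⁻¹ = [[-1, 0, 0], [2, 0, 1], [4, 0, 1]].
The requested entry is 4.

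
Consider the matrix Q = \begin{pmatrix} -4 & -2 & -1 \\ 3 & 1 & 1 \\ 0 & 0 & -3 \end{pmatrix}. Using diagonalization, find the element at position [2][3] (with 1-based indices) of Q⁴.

Characteristic polynomial: μ^3 + 6μ^2 + 11μ + 6 = (μ + 1)(μ + 2)(μ + 3), so the eigenvalues are -3, -2, -1.
μ=-2: eigenvector (1, -1, 0).
μ=-1: eigenvector (-2, 3, 0).
μ=-3: eigenvector (1, -1, 1).
P = [[1, -2, 1], [-1, 3, -1], [0, 0, 1]], D = diag(-2, -1, -3), P⁻¹ = [[3, 2, -1], [1, 1, 0], [0, 0, 1]].
Q⁴ = P·diag(16, 1, 81)·P⁻¹ = [[46, 30, 65], [-45, -29, -65], [0, 0, 81]].
The requested entry is -65.

-65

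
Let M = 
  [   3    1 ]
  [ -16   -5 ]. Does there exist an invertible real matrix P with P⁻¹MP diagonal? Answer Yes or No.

No

Characteristic polynomial: p(t) = t^2 + 2t + 1 = (t + 1)^2.
t = -1 has algebraic multiplicity 2; rank(M + 1I) = 1, so geometric multiplicity = 1.
Geometric multiplicity < algebraic multiplicity, so M is not diagonalizable.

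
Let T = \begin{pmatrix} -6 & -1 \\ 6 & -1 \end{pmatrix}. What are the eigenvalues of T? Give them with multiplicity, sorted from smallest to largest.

-4, -3

Characteristic polynomial: p(s) = s^2 + 7s + 12 = (s + 3)(s + 4).
Roots (with multiplicity): -4, -3.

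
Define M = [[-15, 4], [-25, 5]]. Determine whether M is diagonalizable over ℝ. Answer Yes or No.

No

Characteristic polynomial: p(t) = t^2 + 10t + 25 = (t + 5)^2.
t = -5 has algebraic multiplicity 2; rank(M + 5I) = 1, so geometric multiplicity = 1.
Geometric multiplicity < algebraic multiplicity, so M is not diagonalizable.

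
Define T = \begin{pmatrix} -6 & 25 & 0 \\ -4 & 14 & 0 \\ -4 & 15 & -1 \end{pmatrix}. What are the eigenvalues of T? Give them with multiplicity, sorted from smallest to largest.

Characteristic polynomial: p(μ) = μ^3 - 7μ^2 + 8μ + 16 = (μ - 4)^2(μ + 1).
Roots (with multiplicity): -1, 4, 4.

-1, 4, 4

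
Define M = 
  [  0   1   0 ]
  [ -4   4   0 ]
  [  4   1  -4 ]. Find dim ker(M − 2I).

1

M − 2I = [[-2, 1, 0], [-4, 2, 0], [4, 1, -6]].
This matrix has rank 2, so its null space has dimension 3 − 2 = 1.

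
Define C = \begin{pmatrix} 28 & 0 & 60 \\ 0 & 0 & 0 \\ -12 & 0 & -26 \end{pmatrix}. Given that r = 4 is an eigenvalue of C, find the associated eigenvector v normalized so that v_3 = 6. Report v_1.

-15

C − 4I = [[24, 0, 60], [0, -4, 0], [-12, 0, -30]].
Solving (C − 4I)v = 0 gives the eigenspace spanned by (-15, 0, 6).
With v_3 = 6, v = (-15, 0, 6), so v_1 = -15.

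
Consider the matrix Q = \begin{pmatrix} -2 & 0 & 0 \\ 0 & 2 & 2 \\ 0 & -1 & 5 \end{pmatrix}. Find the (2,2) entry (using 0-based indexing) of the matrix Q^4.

Characteristic polynomial: t^3 - 5t^2 - 2t + 24 = (t - 4)(t - 3)(t + 2), so the eigenvalues are -2, 3, 4.
t=4: eigenvector (0, 1, 1).
t=-2: eigenvector (1, 0, 0).
t=3: eigenvector (0, -2, -1).
P = [[0, 1, 0], [1, 0, -2], [1, 0, -1]], D = diag(4, -2, 3), P⁻¹ = [[0, -1, 2], [1, 0, 0], [0, -1, 1]].
Q⁴ = P·diag(256, 16, 81)·P⁻¹ = [[16, 0, 0], [0, -94, 350], [0, -175, 431]].
The requested entry is 431.

431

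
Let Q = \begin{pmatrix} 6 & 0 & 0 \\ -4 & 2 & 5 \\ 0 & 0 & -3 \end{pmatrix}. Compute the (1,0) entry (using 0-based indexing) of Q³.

Characteristic polynomial: s^3 - 5s^2 - 12s + 36 = (s - 6)(s - 2)(s + 3), so the eigenvalues are -3, 2, 6.
s=6: eigenvector (1, -1, 0).
s=2: eigenvector (0, 1, 0).
s=-3: eigenvector (0, -1, 1).
P = [[1, 0, 0], [-1, 1, -1], [0, 0, 1]], D = diag(6, 2, -3), P⁻¹ = [[1, 0, 0], [1, 1, 1], [0, 0, 1]].
Q³ = P·diag(216, 8, -27)·P⁻¹ = [[216, 0, 0], [-208, 8, 35], [0, 0, -27]].
The requested entry is -208.

-208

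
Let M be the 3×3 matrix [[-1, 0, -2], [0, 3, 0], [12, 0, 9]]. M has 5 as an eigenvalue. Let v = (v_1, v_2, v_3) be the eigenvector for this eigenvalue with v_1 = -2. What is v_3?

6

M − 5I = [[-6, 0, -2], [0, -2, 0], [12, 0, 4]].
Solving (M − 5I)v = 0 gives the eigenspace spanned by (-2, 0, 6).
With v_1 = -2, v = (-2, 0, 6), so v_3 = 6.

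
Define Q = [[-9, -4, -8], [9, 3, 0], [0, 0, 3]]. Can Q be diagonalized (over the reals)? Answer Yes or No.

Characteristic polynomial: p(s) = s^3 + 3s^2 - 9s - 27 = (s - 3)(s + 3)^2.
s = -3 has algebraic multiplicity 2; rank(Q + 3I) = 2, so geometric multiplicity = 1.
Geometric multiplicity < algebraic multiplicity, so Q is not diagonalizable.

No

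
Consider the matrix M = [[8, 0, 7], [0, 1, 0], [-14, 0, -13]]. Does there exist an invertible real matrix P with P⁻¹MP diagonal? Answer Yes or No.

Characteristic polynomial: p(s) = s^3 + 4s^2 - 11s + 6 = (s - 1)^2(s + 6).
s = 1 has algebraic multiplicity 2; rank(M − 1I) = 1, so geometric multiplicity = 2.
Every eigenvalue has geometric = algebraic multiplicity, so M is diagonalizable.

Yes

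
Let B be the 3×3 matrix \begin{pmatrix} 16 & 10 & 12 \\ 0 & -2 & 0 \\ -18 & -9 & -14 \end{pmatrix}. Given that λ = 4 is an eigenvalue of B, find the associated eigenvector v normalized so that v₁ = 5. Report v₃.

B − 4I = [[12, 10, 12], [0, -6, 0], [-18, -9, -18]].
Solving (B − 4I)v = 0 gives the eigenspace spanned by (5, 0, -5).
With v₁ = 5, v = (5, 0, -5), so v₃ = -5.

-5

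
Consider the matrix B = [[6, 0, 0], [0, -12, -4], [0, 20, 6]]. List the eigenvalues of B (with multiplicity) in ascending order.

Characteristic polynomial: p(r) = r^3 - 28r - 48 = (r - 6)(r + 2)(r + 4).
Roots (with multiplicity): -4, -2, 6.

-4, -2, 6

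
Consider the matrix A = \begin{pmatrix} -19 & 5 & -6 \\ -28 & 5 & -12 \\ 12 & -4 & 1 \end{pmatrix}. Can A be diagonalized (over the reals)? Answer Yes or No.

No

Characteristic polynomial: p(t) = t^3 + 13t^2 + 55t + 75 = (t + 3)(t + 5)^2.
t = -5 has algebraic multiplicity 2; rank(A + 5I) = 2, so geometric multiplicity = 1.
Geometric multiplicity < algebraic multiplicity, so A is not diagonalizable.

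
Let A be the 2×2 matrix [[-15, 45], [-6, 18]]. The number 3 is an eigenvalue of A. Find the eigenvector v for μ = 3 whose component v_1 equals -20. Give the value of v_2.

A − 3I = [[-18, 45], [-6, 15]].
Solving (A − 3I)v = 0 gives the eigenspace spanned by (-20, -8).
With v_1 = -20, v = (-20, -8), so v_2 = -8.

-8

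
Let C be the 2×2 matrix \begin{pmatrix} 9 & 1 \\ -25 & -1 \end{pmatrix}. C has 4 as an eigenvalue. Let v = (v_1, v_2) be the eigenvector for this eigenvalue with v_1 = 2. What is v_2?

C − 4I = [[5, 1], [-25, -5]].
Solving (C − 4I)v = 0 gives the eigenspace spanned by (2, -10).
With v_1 = 2, v = (2, -10), so v_2 = -10.

-10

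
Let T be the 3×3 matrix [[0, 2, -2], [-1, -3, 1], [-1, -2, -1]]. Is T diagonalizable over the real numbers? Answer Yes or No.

Characteristic polynomial: p(μ) = μ^3 + 4μ^2 + 5μ + 2 = (μ + 1)^2(μ + 2).
μ = -1 has algebraic multiplicity 2; rank(T + 1I) = 2, so geometric multiplicity = 1.
Geometric multiplicity < algebraic multiplicity, so T is not diagonalizable.

No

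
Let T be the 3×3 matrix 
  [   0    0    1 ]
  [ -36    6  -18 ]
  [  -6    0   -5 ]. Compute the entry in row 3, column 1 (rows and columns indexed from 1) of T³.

-114

Characteristic polynomial: μ^3 - μ^2 - 24μ - 36 = (μ - 6)(μ + 2)(μ + 3), so the eigenvalues are -3, -2, 6.
μ=-2: eigenvector (1, 0, -2).
μ=6: eigenvector (0, 1, 0).
μ=-3: eigenvector (-1, 2, 3).
P = [[1, 0, -1], [0, 1, 2], [-2, 0, 3]], D = diag(-2, 6, -3), P⁻¹ = [[3, 0, 1], [-4, 1, -2], [2, 0, 1]].
T³ = P·diag(-8, 216, -27)·P⁻¹ = [[30, 0, 19], [-972, 216, -486], [-114, 0, -65]].
The requested entry is -114.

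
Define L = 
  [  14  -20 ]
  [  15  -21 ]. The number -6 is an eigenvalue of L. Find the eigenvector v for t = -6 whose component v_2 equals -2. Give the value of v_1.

L + 6I = [[20, -20], [15, -15]].
Solving (L + 6I)v = 0 gives the eigenspace spanned by (-2, -2).
With v_2 = -2, v = (-2, -2), so v_1 = -2.

-2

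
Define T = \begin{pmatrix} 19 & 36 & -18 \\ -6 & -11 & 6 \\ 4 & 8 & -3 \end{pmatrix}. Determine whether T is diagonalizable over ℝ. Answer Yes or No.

Characteristic polynomial: p(s) = s^3 - 5s^2 + 7s - 3 = (s - 3)(s - 1)^2.
s = 1 has algebraic multiplicity 2; rank(T − 1I) = 1, so geometric multiplicity = 2.
Every eigenvalue has geometric = algebraic multiplicity, so T is diagonalizable.

Yes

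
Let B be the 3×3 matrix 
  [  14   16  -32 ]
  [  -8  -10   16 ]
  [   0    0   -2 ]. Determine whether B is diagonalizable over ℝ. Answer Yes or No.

Characteristic polynomial: p(λ) = λ^3 - 2λ^2 - 20λ - 24 = (λ - 6)(λ + 2)^2.
λ = -2 has algebraic multiplicity 2; rank(B + 2I) = 1, so geometric multiplicity = 2.
Every eigenvalue has geometric = algebraic multiplicity, so B is diagonalizable.

Yes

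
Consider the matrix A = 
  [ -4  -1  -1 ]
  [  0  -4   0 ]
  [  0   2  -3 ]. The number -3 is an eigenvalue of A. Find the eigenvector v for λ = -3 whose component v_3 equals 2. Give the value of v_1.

-2

A + 3I = [[-1, -1, -1], [0, -1, 0], [0, 2, 0]].
Solving (A + 3I)v = 0 gives the eigenspace spanned by (-2, 0, 2).
With v_3 = 2, v = (-2, 0, 2), so v_1 = -2.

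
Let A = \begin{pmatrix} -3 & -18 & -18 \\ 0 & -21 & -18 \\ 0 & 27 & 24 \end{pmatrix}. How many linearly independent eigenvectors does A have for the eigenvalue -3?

A + 3I = [[0, -18, -18], [0, -18, -18], [0, 27, 27]].
This matrix has rank 1, so its null space has dimension 3 − 1 = 2.

2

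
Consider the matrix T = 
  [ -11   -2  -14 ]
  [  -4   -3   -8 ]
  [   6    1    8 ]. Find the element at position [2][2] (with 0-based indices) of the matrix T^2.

Characteristic polynomial: r^3 + 6r^2 + 5r - 12 = (r - 1)(r + 3)(r + 4), so the eigenvalues are -4, -3, 1.
r=-3: eigenvector (-2, 1, 1).
r=1: eigenvector (-1, -1, 1).
r=-4: eigenvector (-2, 0, 1).
P = [[-2, -1, -2], [1, -1, 0], [1, 1, 1]], D = diag(-3, 1, -4), P⁻¹ = [[1, 1, 2], [1, 0, 2], [-2, -1, -3]].
T² = P·diag(9, 1, 16)·P⁻¹ = [[45, 14, 58], [8, 9, 16], [-22, -7, -28]].
The requested entry is -28.

-28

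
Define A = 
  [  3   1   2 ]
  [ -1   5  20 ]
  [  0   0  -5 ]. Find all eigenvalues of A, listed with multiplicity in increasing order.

Characteristic polynomial: p(t) = t^3 - 3t^2 - 24t + 80 = (t - 4)^2(t + 5).
Roots (with multiplicity): -5, 4, 4.

-5, 4, 4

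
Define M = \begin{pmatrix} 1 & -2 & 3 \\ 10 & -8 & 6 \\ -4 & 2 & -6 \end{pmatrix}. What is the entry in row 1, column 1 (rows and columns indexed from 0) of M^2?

Characteristic polynomial: t^3 + 13t^2 + 54t + 72 = (t + 3)(t + 4)(t + 6), so the eigenvalues are -6, -4, -3.
t=-3: eigenvector (1, 2, 0).
t=-4: eigenvector (-1, -1, 1).
t=-6: eigenvector (-1, -2, 1).
P = [[1, -1, -1], [2, -1, -2], [0, 1, 1]], D = diag(-3, -4, -6), P⁻¹ = [[1, 0, 1], [-2, 1, 0], [2, -1, 1]].
M² = P·diag(9, 16, 36)·P⁻¹ = [[-31, 20, -27], [-94, 56, -54], [40, -20, 36]].
The requested entry is 56.

56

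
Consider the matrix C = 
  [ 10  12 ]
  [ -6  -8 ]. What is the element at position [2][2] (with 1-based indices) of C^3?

Characteristic polynomial: r^2 - 2r - 8 = (r - 4)(r + 2), so the eigenvalues are -2, 4.
r=-2: eigenvector (-1, 1).
r=4: eigenvector (-2, 1).
P = [[-1, -2], [1, 1]], D = diag(-2, 4), P⁻¹ = [[1, 2], [-1, -1]].
C³ = P·diag(-8, 64)·P⁻¹ = [[136, 144], [-72, -80]].
The requested entry is -80.

-80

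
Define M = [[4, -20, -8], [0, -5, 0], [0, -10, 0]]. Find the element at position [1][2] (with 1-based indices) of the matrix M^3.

Characteristic polynomial: r^3 + r^2 - 20r = r(r - 4)(r + 5), so the eigenvalues are -5, 0, 4.
r=4: eigenvector (1, 0, 0).
r=-5: eigenvector (4, 1, 2).
r=0: eigenvector (2, 0, 1).
P = [[1, 4, 2], [0, 1, 0], [0, 2, 1]], D = diag(4, -5, 0), P⁻¹ = [[1, 0, -2], [0, 1, 0], [0, -2, 1]].
M³ = P·diag(64, -125, 0)·P⁻¹ = [[64, -500, -128], [0, -125, 0], [0, -250, 0]].
The requested entry is -500.

-500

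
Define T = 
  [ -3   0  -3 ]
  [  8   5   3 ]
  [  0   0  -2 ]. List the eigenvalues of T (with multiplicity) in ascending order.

-3, -2, 5

Characteristic polynomial: p(s) = s^3 - 19s - 30 = (s - 5)(s + 2)(s + 3).
Roots (with multiplicity): -3, -2, 5.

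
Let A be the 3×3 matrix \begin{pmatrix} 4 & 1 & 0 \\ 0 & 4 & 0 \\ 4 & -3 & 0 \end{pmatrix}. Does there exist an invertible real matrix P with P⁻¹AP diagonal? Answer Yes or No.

No

Characteristic polynomial: p(t) = t^3 - 8t^2 + 16t = t(t - 4)^2.
t = 4 has algebraic multiplicity 2; rank(A − 4I) = 2, so geometric multiplicity = 1.
Geometric multiplicity < algebraic multiplicity, so A is not diagonalizable.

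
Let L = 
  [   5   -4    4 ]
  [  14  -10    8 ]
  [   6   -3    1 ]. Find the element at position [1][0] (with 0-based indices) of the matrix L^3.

74

Characteristic polynomial: s^3 + 4s^2 + s - 6 = (s - 1)(s + 2)(s + 3), so the eigenvalues are -3, -2, 1.
s=-2: eigenvector (0, 1, 1).
s=-3: eigenvector (1, 2, 0).
s=1: eigenvector (1, 2, 1).
P = [[0, 1, 1], [1, 2, 2], [1, 0, 1]], D = diag(-2, -3, 1), P⁻¹ = [[-2, 1, 0], [-1, 1, -1], [2, -1, 1]].
L³ = P·diag(-8, -27, 1)·P⁻¹ = [[29, -28, 28], [74, -64, 56], [18, -9, 1]].
The requested entry is 74.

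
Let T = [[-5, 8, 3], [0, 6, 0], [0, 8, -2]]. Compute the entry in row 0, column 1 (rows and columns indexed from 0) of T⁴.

Characteristic polynomial: r^3 + r^2 - 32r - 60 = (r - 6)(r + 2)(r + 5), so the eigenvalues are -5, -2, 6.
r=-5: eigenvector (1, 0, 0).
r=6: eigenvector (1, 1, 1).
r=-2: eigenvector (1, 0, 1).
P = [[1, 1, 1], [0, 1, 0], [0, 1, 1]], D = diag(-5, 6, -2), P⁻¹ = [[1, 0, -1], [0, 1, 0], [0, -1, 1]].
T⁴ = P·diag(625, 1296, 16)·P⁻¹ = [[625, 1280, -609], [0, 1296, 0], [0, 1280, 16]].
The requested entry is 1280.

1280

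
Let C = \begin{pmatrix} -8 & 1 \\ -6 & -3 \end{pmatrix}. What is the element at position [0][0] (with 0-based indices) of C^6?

108718

Characteristic polynomial: r^2 + 11r + 30 = (r + 5)(r + 6), so the eigenvalues are -6, -5.
r=-5: eigenvector (1, 3).
r=-6: eigenvector (-1, -2).
P = [[1, -1], [3, -2]], D = diag(-5, -6), P⁻¹ = [[-2, 1], [-3, 1]].
C⁶ = P·diag(15625, 46656)·P⁻¹ = [[108718, -31031], [186186, -46437]].
The requested entry is 108718.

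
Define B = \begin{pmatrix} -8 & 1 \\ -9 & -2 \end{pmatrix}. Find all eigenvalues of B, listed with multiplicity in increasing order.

-5, -5

Characteristic polynomial: p(s) = s^2 + 10s + 25 = (s + 5)^2.
Roots (with multiplicity): -5, -5.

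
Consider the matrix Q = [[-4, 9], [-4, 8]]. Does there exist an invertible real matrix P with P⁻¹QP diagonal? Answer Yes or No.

No

Characteristic polynomial: p(r) = r^2 - 4r + 4 = (r - 2)^2.
r = 2 has algebraic multiplicity 2; rank(Q − 2I) = 1, so geometric multiplicity = 1.
Geometric multiplicity < algebraic multiplicity, so Q is not diagonalizable.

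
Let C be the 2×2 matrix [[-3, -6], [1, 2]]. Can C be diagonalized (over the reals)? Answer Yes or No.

Yes

Characteristic polynomial: p(t) = t^2 + t = t(t + 1).
All 2 eigenvalues are distinct, so C is diagonalizable.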